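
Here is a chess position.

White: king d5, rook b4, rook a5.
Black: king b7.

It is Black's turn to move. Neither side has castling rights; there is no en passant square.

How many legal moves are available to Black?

Black to move; king on b7.
In check: yes, from the white rook on b4.
Legal moves: Kc8, Kc7.
Count: 2.

2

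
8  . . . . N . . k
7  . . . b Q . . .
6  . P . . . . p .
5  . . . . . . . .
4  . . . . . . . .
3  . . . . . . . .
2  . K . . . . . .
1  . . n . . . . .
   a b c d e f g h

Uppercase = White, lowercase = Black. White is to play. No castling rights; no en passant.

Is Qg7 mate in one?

yes

After Qg7: black king on h8; in check: yes, from the white queen on g7.
King squares — g7: attacked by Ne8; h7: attacked by Qg7; g8: attacked by Qg7.
Black has no legal moves → checkmate.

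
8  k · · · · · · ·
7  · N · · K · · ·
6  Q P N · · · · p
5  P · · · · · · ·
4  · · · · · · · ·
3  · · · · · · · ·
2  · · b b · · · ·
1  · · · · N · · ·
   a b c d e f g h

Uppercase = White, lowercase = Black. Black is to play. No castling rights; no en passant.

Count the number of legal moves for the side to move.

0

Black to move; king on a8.
In check: yes, from the white queen on a6.
Legal moves: none.
Count: 0.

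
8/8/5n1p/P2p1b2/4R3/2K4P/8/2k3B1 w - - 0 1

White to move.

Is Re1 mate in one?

After Re1: black king on c1; in check: yes, from the white rook on e1.
King squares — b1: attacked by Re1; d1: attacked by Re1; b2: attacked by Kc3; c2: attacked by Kc3; d2: attacked by Kc3.
Black has no legal moves → checkmate.

yes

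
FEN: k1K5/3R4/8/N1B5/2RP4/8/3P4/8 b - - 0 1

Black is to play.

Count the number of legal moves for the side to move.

Black to move; king on a8.
In check: no.
Legal moves: none.
Count: 0.

0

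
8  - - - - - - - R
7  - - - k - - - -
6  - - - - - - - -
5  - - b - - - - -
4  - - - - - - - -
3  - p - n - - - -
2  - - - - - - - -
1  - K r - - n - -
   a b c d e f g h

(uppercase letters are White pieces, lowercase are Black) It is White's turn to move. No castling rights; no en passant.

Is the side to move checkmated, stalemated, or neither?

White to move; white king on b1.
In check: yes, from the black rook on c1.
King squares — a1: attacked by Rc1; c1: attacked by Nd3; a2: attacked by Pb3; b2: attacked by Nd3; c2: attacked by Rc1.
Legal moves for White: none.
In check with no legal moves → checkmate.

checkmate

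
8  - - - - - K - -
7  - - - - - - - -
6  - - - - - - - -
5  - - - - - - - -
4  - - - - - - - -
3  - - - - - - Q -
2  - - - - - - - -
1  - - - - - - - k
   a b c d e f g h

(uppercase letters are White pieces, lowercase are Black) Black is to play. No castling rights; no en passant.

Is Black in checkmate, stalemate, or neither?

stalemate

Black to move; black king on h1.
In check: no.
King squares — g1: attacked by Qg3; g2: attacked by Qg3; h2: attacked by Qg3.
Legal moves for Black: none.
Not in check and no legal moves → stalemate.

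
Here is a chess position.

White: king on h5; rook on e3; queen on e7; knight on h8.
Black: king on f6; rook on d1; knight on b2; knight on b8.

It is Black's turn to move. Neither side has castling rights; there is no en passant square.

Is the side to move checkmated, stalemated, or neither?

Black to move; black king on f6.
In check: yes, from the white queen on e7.
King squares — e5: attacked by Re3; f5: available; g5: attacked by Kh5; e6: attacked by Re3; g6: attacked by Kh5; e7: attacked by Re3; f7: attacked by Qe7; g7: attacked by Qe7.
Legal moves for Black: Kf5.
Black is in check but has 1 legal move → neither.

neither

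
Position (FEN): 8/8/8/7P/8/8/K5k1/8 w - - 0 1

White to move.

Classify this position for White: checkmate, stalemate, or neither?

White to move; white king on a2.
In check: no.
Legal moves for White: Kb3, Ka3, Kb2, Kb1, Ka1, h6.
White has 6 legal moves and is not in check → neither.

neither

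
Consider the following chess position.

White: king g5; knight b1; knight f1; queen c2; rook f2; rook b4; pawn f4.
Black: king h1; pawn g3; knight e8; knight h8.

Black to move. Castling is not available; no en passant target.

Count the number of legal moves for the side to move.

Black to move; king on h1.
In check: no.
Legal moves: Nf7+, Ng6, Ng7, Nc7, Nf6, Nd6, Kg1, gxf2, g2.
Count: 9.

9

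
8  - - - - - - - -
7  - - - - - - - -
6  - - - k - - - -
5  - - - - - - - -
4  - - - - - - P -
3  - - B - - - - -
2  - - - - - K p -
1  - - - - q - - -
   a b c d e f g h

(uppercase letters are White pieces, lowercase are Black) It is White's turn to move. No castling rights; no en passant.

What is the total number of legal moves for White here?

White to move; king on f2.
In check: yes, from the black queen on e1.
Legal moves: Kf3, Kxg2, Kxe1, Bxe1.
Count: 4.

4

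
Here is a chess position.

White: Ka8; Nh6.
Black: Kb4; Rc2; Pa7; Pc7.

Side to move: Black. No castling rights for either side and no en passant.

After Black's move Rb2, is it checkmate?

no

After Rb2: white king on a8; in check: no.
White is not in check, so this cannot be checkmate.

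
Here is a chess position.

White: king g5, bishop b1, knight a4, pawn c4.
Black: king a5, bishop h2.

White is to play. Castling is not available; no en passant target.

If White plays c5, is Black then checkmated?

After c5: black king on a5; in check: no.
Black is not in check, so this cannot be checkmate.

no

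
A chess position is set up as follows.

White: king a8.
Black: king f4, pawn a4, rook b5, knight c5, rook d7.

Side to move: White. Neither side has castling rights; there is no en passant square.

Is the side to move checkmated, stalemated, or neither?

stalemate

White to move; white king on a8.
In check: no.
King squares — a7: attacked by Rd7; b7: attacked by Rb5; b8: attacked by Rb5.
Legal moves for White: none.
Not in check and no legal moves → stalemate.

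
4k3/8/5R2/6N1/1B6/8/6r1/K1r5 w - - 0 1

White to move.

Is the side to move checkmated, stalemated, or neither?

checkmate

White to move; white king on a1.
In check: yes, from the black rook on c1.
King squares — b1: attacked by Rc1; a2: attacked by Rg2; b2: attacked by Rg2.
Legal moves for White: none.
In check with no legal moves → checkmate.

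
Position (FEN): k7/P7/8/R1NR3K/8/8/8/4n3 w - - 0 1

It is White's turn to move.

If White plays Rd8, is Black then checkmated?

yes

After Rd8: black king on a8; in check: yes, from the white rook on d8.
King squares — a7: attacked by Ra5; b7: attacked by Nc5; b8: attacked by Pa7.
Black has no legal moves → checkmate.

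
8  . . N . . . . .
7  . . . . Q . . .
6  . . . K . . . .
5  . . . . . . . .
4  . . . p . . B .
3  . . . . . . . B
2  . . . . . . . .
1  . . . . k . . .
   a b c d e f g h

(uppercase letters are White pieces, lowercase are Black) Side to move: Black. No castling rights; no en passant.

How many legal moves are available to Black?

Black to move; king on e1.
In check: yes, from the white queen on e7.
Legal moves: Kf2, Kd2.
Count: 2.

2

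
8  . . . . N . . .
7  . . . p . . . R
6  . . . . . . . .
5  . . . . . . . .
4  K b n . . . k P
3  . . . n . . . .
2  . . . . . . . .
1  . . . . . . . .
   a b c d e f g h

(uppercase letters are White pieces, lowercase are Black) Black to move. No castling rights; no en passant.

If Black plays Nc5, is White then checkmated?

After Nc5: white king on a4; in check: yes, from the black knight on c5.
White has 2 legal replies: Kb5, Kxb4.
In check but a legal move exists → not checkmate.

no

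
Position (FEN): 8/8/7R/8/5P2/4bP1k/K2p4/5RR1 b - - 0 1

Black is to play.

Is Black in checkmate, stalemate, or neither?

Black to move; black king on h3.
In check: yes, from the white rook on h6.
King squares — g2: attacked by Rg1; h2: attacked by Rh6; g3: attacked by Rg1; g4: attacked by Rg1; h4: attacked by Rh6.
Legal moves for Black: none.
In check with no legal moves → checkmate.

checkmate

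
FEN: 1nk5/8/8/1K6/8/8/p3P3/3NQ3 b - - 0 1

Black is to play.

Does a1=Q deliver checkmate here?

After a1=Q: white king on b5; in check: no.
White is not in check, so this cannot be checkmate.

no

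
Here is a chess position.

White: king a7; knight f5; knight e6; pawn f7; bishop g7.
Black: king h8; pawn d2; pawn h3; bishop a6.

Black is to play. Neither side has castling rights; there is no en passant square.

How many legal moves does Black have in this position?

1

Black to move; king on h8.
In check: yes, from the white bishop on g7.
Legal moves: Kh7.
Count: 1.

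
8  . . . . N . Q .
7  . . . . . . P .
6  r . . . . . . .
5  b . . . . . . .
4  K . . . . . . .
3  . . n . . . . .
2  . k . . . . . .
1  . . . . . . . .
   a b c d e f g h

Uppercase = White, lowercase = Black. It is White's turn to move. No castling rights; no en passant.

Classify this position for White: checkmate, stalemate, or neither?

checkmate

White to move; white king on a4.
In check: yes, from the black knight on c3.
King squares — a3: attacked by Kb2; b3: attacked by Kb2; b4: attacked by Ba5; a5: attacked by Ra6; b5: attacked by Nc3.
Legal moves for White: none.
In check with no legal moves → checkmate.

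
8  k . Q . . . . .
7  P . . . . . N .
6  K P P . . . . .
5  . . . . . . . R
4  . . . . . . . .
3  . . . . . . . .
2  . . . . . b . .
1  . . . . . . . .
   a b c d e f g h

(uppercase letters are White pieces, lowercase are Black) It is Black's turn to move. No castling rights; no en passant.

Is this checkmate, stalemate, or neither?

checkmate

Black to move; black king on a8.
In check: yes, from the white queen on c8.
King squares — a7: attacked by Ka6; b7: attacked by Ka6; b8: attacked by Pa7.
Legal moves for Black: none.
In check with no legal moves → checkmate.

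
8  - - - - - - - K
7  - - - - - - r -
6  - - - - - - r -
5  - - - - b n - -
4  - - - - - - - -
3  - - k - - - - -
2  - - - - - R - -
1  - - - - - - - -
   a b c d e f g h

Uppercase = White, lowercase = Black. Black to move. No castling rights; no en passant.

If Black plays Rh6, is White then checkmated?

yes

After Rh6: white king on h8; in check: yes, from the black rook on h6.
King squares — g7: attacked by Be5; h7: attacked by Rh6; g8: attacked by Rg7.
White has no legal moves → checkmate.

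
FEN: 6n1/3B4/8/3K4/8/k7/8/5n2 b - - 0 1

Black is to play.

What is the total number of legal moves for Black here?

Black to move; king on a3.
In check: no.
Legal moves: Ne7+, Nh6, Nf6+, Kb4, Kb3, Kb2, Ka2, Ng3, Ne3+, Nh2, Nd2.
Count: 11.

11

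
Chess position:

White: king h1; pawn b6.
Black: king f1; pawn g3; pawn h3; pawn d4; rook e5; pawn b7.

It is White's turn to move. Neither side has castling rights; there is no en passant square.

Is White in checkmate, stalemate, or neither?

White to move; white king on h1.
In check: no.
King squares — g1: attacked by Kf1; g2: attacked by Kf1; h2: attacked by Pg3.
Legal moves for White: none.
Not in check and no legal moves → stalemate.

stalemate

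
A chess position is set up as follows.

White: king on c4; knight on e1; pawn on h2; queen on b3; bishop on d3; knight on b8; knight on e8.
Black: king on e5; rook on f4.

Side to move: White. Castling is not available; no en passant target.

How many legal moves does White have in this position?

4

White to move; king on c4.
In check: yes, from the black rook on f4.
Legal moves: Kc5, Kb5, Kc3, Be4.
Count: 4.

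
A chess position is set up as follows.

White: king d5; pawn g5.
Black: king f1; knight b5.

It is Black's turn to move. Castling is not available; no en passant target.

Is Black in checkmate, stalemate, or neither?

Black to move; black king on f1.
In check: no.
Legal moves for Black: Nc7+, Na7, Nd6, Nd4, Nc3+, Na3, Kg2, Kf2, Ke2, Kg1, Ke1.
Black has 11 legal moves and is not in check → neither.

neither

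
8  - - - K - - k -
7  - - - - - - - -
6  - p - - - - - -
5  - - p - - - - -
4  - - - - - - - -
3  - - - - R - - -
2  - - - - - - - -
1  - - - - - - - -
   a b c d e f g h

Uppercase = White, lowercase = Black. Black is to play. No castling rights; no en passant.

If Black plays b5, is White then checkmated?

After b5: white king on d8; in check: no.
White is not in check, so this cannot be checkmate.

no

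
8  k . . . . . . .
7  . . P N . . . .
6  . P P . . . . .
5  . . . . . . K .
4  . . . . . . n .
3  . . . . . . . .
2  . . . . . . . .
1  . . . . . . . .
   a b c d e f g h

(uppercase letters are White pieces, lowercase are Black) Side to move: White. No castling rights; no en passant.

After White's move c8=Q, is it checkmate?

After c8=Q: black king on a8; in check: yes, from the white queen on c8.
King squares — a7: attacked by Pb6; b7: attacked by Pc6; b8: attacked by Nd7.
Black has no legal moves → checkmate.

yes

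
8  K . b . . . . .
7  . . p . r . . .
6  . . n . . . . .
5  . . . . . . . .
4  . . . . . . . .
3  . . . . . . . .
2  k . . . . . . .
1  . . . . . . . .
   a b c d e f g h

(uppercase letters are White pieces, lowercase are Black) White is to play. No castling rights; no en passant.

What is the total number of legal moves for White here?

White to move; king on a8.
In check: no.
Legal moves: none.
Count: 0.

0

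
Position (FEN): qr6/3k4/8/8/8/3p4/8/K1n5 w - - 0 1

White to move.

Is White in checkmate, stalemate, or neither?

White to move; white king on a1.
In check: yes, from the black queen on a8.
King squares — b1: attacked by Rb8; a2: attacked by Nc1; b2: attacked by Rb8.
Legal moves for White: none.
In check with no legal moves → checkmate.

checkmate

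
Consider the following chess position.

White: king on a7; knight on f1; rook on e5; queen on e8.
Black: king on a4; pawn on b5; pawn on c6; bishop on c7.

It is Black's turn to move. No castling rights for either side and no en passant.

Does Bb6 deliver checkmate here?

no

After Bb6: white king on a7; in check: yes, from the black bishop on b6.
White has 5 legal replies: Kb8, Ka8, Kb7, Kxb6, Ka6.
In check but a legal move exists → not checkmate.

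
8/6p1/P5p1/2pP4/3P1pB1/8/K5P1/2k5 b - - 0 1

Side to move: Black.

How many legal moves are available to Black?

Black to move; king on c1.
In check: no.
Legal moves: Kd2, Kc2, cxd4, g5, c4, f3.
Count: 6.

6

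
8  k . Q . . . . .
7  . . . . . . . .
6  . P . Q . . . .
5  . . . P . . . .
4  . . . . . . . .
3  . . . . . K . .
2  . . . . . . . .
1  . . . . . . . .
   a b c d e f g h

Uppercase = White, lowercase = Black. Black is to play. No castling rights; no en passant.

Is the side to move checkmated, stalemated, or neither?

Black to move; black king on a8.
In check: yes, from the white queen on c8.
King squares — a7: attacked by Pb6; b7: attacked by Qc8; b8: attacked by Qd6.
Legal moves for Black: none.
In check with no legal moves → checkmate.

checkmate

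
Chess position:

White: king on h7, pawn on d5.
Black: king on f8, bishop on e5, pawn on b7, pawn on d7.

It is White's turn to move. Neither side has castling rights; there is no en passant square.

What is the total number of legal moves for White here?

3

White to move; king on h7.
In check: no.
Legal moves: Kh6, Kg6, d6.
Count: 3.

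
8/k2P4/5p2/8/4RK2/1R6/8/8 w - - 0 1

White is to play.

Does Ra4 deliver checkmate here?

After Ra4: black king on a7; in check: yes, from the white rook on a4.
King squares — a6: attacked by Ra4; b6: attacked by Rb3; b7: attacked by Rb3; a8: attacked by Ra4; b8: attacked by Rb3.
Black has no legal moves → checkmate.

yes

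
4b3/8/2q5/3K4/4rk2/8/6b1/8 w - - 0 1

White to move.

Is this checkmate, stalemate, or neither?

checkmate

White to move; white king on d5.
In check: yes, from the black queen on c6.
King squares — c4: attacked by Re4; d4: attacked by Re4; e4: attacked by Bg2; c5: attacked by Qc6; e5: attacked by Re4; c6: attacked by Be8; d6: attacked by Qc6; e6: attacked by Re4.
Legal moves for White: none.
In check with no legal moves → checkmate.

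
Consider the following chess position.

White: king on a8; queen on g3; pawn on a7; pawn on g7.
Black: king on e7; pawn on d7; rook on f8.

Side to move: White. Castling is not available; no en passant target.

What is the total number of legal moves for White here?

6

White to move; king on a8.
In check: yes, from the black rook on f8.
Legal moves: Kb7, Qb8, gxf8=Q+, gxf8=R, gxf8=B+, gxf8=N.
Count: 6.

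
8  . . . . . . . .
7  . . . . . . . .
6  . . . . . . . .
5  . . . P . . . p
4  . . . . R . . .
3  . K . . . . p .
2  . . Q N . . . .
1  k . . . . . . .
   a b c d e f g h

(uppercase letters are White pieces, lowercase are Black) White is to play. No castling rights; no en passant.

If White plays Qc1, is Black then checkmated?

After Qc1: black king on a1; in check: yes, from the white queen on c1.
King squares — b1: attacked by Qc1; a2: attacked by Kb3; b2: attacked by Qc1.
Black has no legal moves → checkmate.

yes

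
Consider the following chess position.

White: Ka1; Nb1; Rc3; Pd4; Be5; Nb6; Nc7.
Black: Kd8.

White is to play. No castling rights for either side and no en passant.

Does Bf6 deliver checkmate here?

After Bf6: black king on d8; in check: yes, from the white bishop on f6.
King squares — c7: attacked by Rc3; d7: attacked by Nb6; e7: attacked by Bf6; c8: attacked by Nb6; e8: attacked by Nc7.
Black has no legal moves → checkmate.

yes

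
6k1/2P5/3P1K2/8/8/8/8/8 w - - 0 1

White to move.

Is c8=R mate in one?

After c8=R: black king on g8; in check: yes, from the white rook on c8.
Black has 1 legal reply: Kh7.
In check but a legal move exists → not checkmate.

no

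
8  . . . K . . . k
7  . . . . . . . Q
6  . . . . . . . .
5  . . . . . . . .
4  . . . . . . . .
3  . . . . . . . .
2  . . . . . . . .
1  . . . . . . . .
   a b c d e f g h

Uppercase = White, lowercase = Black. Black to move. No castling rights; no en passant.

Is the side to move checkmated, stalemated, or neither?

neither

Black to move; black king on h8.
In check: yes, from the white queen on h7.
Legal moves for Black: Kxh7.
Black is in check but has 1 legal move → neither.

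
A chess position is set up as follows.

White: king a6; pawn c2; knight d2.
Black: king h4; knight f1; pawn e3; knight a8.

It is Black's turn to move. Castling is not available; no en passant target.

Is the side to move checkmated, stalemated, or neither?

Black to move; black king on h4.
In check: no.
Legal moves for Black: Nc7+, Nb6, Kh5, Kg5, Kg4, Kh3, Kg3, Ng3, Nh2, Nxd2, exd2, e2.
Black has 12 legal moves and is not in check → neither.

neither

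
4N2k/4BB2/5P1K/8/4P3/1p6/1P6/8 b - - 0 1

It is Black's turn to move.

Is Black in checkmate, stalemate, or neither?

Black to move; black king on h8.
In check: no.
King squares — g7: attacked by Pf6; h7: attacked by Kh6; g8: attacked by Bf7.
Legal moves for Black: none.
Not in check and no legal moves → stalemate.

stalemate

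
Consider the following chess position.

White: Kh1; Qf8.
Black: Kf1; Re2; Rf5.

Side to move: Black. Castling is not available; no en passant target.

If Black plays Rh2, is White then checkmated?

After Rh2: white king on h1; in check: yes, from the black rook on h2.
White has 1 legal reply: Kxh2.
In check but a legal move exists → not checkmate.

no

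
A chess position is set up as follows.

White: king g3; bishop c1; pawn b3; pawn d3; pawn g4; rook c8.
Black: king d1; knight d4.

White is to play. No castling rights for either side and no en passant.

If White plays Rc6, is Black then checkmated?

no

After Rc6: black king on d1; in check: no.
Black is not in check, so this cannot be checkmate.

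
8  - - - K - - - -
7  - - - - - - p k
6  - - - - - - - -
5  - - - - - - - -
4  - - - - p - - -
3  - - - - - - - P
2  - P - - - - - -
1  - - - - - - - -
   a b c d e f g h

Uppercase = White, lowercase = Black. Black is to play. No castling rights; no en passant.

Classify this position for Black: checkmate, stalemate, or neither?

Black to move; black king on h7.
In check: no.
Legal moves for Black: Kh8, Kg8, Kh6, Kg6, g6, e3, g5.
Black has 7 legal moves and is not in check → neither.

neither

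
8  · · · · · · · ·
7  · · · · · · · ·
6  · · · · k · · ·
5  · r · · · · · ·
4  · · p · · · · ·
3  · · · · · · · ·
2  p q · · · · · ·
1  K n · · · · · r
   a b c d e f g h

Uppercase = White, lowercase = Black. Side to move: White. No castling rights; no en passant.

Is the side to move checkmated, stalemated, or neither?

checkmate

White to move; white king on a1.
In check: yes, from the black queen on b2.
King squares — b1: attacked by Rh1; a2: attacked by Qb2; b2: attacked by Rb5.
Legal moves for White: none.
In check with no legal moves → checkmate.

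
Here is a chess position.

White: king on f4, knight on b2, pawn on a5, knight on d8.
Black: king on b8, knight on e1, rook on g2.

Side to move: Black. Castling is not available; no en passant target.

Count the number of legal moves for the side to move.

Black to move; king on b8.
In check: no.
Legal moves: Kc8, Ka8, Kc7, Ka7, Rg8, Rg7, Rg6, Rg5, Rg4+, Rg3, Rh2, Rf2+, Re2, Rd2, Rc2, Rxb2, Rg1, Nf3, Nd3+, Nc2.
Count: 20.

20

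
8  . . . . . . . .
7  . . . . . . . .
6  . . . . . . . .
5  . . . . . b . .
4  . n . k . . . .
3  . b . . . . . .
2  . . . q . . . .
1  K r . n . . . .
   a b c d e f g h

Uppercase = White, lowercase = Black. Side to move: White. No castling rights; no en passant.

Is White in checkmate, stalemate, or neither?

White to move; white king on a1.
In check: yes, from the black rook on b1.
King squares — b1: attacked by Bf5; a2: attacked by Qd2; b2: attacked by Rb1.
Legal moves for White: none.
In check with no legal moves → checkmate.

checkmate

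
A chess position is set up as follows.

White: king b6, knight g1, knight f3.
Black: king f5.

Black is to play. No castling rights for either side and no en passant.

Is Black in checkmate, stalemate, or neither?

neither

Black to move; black king on f5.
In check: no.
Legal moves for Black: Kg6, Kf6, Ke6, Kg4, Kf4, Ke4.
Black has 6 legal moves and is not in check → neither.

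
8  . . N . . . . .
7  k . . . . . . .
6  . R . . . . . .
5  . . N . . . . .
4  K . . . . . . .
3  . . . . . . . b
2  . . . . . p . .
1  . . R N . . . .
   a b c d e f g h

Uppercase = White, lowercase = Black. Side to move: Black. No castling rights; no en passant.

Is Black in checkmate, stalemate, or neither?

Black to move; black king on a7.
In check: yes, from the white knight on c8.
Legal moves for Black: Ka8, Bxc8.
Black is in check but has 2 legal moves → neither.

neither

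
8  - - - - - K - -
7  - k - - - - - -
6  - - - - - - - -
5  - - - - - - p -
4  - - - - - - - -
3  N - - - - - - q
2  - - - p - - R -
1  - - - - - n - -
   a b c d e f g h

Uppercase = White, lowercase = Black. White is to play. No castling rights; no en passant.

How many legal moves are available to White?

17

White to move; king on f8.
In check: no.
Legal moves: Kg8, Ke8, Kg7, Kf7, Ke7, Nb5, Nc4, Nc2, Nb1, Rxg5, Rg4, Rg3, Rh2, Rf2, Re2, Rxd2, Rg1.
Count: 17.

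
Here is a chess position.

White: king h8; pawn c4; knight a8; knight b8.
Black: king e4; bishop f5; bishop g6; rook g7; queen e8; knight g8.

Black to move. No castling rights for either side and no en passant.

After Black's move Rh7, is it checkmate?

After Rh7: white king on h8; in check: yes, from the black rook on h7.
King squares — g7: attacked by Rh7; h7: attacked by Bg6; g8: attacked by Qe8.
White has no legal moves → checkmate.

yes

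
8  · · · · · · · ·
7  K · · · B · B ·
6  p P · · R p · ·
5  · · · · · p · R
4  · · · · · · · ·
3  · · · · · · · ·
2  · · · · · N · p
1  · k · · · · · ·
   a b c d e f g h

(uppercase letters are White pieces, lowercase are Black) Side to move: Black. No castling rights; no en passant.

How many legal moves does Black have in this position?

Black to move; king on b1.
In check: no.
Legal moves: Kc2, Kb2, Ka2, Kc1, Ka1, a5, f4, h1=Q, h1=R, h1=B, h1=N.
Count: 11.

11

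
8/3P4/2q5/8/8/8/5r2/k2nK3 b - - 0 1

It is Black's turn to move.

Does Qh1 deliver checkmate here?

After Qh1: white king on e1; in check: yes, from the black queen on h1.
King squares — d1: attacked by Qh1; f1: attacked by Qh1; d2: attacked by Rf2; e2: attacked by Rf2; f2: attacked by Nd1.
White has no legal moves → checkmate.

yes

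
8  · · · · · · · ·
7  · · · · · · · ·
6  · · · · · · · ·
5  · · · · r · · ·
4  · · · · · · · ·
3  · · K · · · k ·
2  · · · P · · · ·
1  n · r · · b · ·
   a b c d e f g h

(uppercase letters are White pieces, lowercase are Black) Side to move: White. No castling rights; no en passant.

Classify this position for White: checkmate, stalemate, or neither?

neither

White to move; white king on c3.
In check: yes, from the black rook on c1.
King squares — b2: available; c2: attacked by Na1; d2: own pawn; b3: attacked by Na1; d3: attacked by Bf1; b4: available; c4: attacked by Rc1; d4: available.
Legal moves for White: Kd4, Kb4, Kb2.
White is in check but has 3 legal moves → neither.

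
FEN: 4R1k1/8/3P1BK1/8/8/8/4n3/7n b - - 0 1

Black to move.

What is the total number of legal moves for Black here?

0

Black to move; king on g8.
In check: yes, from the white rook on e8.
Legal moves: none.
Count: 0.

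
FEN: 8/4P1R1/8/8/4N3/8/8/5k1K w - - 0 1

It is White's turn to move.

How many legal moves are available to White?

22

White to move; king on h1.
In check: no.
Legal moves: Rg8, Rh7, Rf7+, Rg6, Rg5, Rg4, Rg3, Rg2, Rg1+, Nf6, Nd6, Ng5, Nc5, Ng3+, Nc3, Nf2, Nd2+, Kh2, e8=Q, e8=R, e8=B, e8=N.
Count: 22.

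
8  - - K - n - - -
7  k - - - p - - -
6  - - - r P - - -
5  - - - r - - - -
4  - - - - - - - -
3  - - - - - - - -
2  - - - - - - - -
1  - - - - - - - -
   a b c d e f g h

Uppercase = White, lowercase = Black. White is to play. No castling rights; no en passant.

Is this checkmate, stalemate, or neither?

White to move; white king on c8.
In check: no.
King squares — b7: attacked by Ka7; c7: attacked by Ne8; d7: attacked by Rd6; b8: attacked by Ka7; d8: attacked by Rd6.
Legal moves for White: none.
Not in check and no legal moves → stalemate.

stalemate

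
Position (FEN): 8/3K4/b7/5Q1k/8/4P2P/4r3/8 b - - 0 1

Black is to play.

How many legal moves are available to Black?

2

Black to move; king on h5.
In check: yes, from the white queen on f5.
Legal moves: Kh6, Kh4.
Count: 2.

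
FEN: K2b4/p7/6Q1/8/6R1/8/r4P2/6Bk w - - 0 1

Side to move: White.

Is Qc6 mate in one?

After Qc6: black king on h1; in check: yes, from the white queen on c6.
King squares — g1: attacked by Rg4; g2: attacked by Rg4; h2: attacked by Bg1.
Black has no legal moves → checkmate.

yes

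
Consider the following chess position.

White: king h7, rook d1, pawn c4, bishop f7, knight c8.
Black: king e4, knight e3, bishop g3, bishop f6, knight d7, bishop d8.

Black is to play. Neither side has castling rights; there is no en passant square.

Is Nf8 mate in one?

After Nf8: white king on h7; in check: yes, from the black knight on f8.
White has 2 legal replies: Kg8, Kh6.
In check but a legal move exists → not checkmate.

no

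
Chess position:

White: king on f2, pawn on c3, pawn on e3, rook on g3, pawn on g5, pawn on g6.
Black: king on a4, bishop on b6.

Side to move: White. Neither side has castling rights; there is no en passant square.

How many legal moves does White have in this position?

White to move; king on f2.
In check: no.
Legal moves: Rg4+, Rh3, Rf3, Rg2, Rg1, Kf3, Kg2, Ke2, Kg1, Kf1, Ke1, g7, c4.
Count: 13.

13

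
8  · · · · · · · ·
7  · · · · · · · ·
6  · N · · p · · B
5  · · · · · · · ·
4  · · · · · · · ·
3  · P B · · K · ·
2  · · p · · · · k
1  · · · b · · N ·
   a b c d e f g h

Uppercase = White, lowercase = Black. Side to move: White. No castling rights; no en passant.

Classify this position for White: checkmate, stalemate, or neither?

White to move; white king on f3.
In check: yes, from the black bishop on d1.
Legal moves for White: Kf4, Ke4, Ke3, Kf2, Ne2.
White is in check but has 5 legal moves → neither.

neither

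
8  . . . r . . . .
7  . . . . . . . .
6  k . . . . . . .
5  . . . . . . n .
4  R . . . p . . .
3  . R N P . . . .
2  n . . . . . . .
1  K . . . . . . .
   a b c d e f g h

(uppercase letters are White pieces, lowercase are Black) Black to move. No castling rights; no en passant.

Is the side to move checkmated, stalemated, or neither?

checkmate

Black to move; black king on a6.
In check: yes, from the white rook on a4.
King squares — a5: attacked by Ra4; b5: attacked by Rb3; b6: attacked by Rb3; a7: attacked by Ra4; b7: attacked by Rb3.
Legal moves for Black: none.
In check with no legal moves → checkmate.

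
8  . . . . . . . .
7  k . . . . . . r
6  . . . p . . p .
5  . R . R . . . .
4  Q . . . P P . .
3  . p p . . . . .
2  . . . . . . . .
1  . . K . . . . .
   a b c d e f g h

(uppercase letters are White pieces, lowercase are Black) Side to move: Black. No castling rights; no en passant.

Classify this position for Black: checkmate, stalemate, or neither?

checkmate

Black to move; black king on a7.
In check: yes, from the white queen on a4.
King squares — a6: attacked by Qa4; b6: attacked by Rb5; b7: attacked by Rb5; a8: attacked by Qa4; b8: attacked by Rb5.
Legal moves for Black: none.
In check with no legal moves → checkmate.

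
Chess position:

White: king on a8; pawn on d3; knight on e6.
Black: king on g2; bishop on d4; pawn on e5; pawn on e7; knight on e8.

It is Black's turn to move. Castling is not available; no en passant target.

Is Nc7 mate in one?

After Nc7: white king on a8; in check: yes, from the black knight on c7.
White has 3 legal replies: Kb8, Kb7, Nxc7.
In check but a legal move exists → not checkmate.

no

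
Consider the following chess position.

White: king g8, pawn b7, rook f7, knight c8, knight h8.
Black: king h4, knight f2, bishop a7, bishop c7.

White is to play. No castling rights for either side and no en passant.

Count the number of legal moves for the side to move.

White to move; king on g8.
In check: no.
Legal moves: Ng6+, Kf8, Kh7, Kg7, Ne7, Nxa7, Nd6, Nb6, Rf8, Rh7+, Rg7, Re7, Rd7, Rxc7, Rf6, Rf5, Rf4+, Rf3, Rxf2, b8=Q, b8=R, b8=B, b8=N.
Count: 23.

23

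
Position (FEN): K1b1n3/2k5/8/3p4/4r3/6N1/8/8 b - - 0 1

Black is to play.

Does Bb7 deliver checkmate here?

no

After Bb7: white king on a8; in check: yes, from the black bishop on b7.
White has 1 legal reply: Ka7.
In check but a legal move exists → not checkmate.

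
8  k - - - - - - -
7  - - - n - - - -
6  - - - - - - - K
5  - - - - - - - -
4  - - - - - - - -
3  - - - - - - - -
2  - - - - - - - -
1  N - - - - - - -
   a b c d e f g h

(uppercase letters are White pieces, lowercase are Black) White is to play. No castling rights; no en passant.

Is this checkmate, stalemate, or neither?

neither

White to move; white king on h6.
In check: no.
Legal moves for White: Kh7, Kg7, Kg6, Kh5, Kg5, Nb3, Nc2.
White has 7 legal moves and is not in check → neither.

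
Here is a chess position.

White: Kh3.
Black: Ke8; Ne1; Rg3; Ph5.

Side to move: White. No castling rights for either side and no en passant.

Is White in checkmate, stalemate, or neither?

neither

White to move; white king on h3.
In check: yes, from the black rook on g3.
King squares — g2: attacked by Ne1; h2: available; g3: available; g4: attacked by Rg3; h4: available.
Legal moves for White: Kh4, Kxg3, Kh2.
White is in check but has 3 legal moves → neither.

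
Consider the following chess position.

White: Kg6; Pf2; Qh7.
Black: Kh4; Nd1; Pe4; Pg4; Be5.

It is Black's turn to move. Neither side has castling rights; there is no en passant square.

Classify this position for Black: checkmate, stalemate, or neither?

Black to move; black king on h4.
In check: yes, from the white queen on h7.
King squares — g3: attacked by Pf2; h3: attacked by Qh7; g4: own pawn; g5: attacked by Kg6; h5: attacked by Kg6.
Legal moves for Black: none.
In check with no legal moves → checkmate.

checkmate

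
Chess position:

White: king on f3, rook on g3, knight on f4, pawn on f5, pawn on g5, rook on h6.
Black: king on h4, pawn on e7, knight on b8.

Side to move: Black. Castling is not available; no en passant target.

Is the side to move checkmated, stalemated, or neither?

checkmate

Black to move; black king on h4.
In check: yes, from the white rook on h6.
King squares — g3: attacked by Kf3; h3: attacked by Rg3; g4: attacked by Kf3; g5: attacked by Rg3; h5: attacked by Nf4.
Legal moves for Black: none.
In check with no legal moves → checkmate.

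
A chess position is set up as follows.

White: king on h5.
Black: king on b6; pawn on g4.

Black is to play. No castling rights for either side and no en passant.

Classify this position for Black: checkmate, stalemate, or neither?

Black to move; black king on b6.
In check: no.
Legal moves for Black: Kc7, Kb7, Ka7, Kc6, Ka6, Kc5, Kb5, Ka5, g3.
Black has 9 legal moves and is not in check → neither.

neither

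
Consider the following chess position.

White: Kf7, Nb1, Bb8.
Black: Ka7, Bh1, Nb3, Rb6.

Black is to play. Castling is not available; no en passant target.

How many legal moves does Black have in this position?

Black to move; king on a7.
In check: yes, from the white bishop on b8.
Legal moves: Kxb8, Ka8, Kb7, Ka6, Rxb8.
Count: 5.

5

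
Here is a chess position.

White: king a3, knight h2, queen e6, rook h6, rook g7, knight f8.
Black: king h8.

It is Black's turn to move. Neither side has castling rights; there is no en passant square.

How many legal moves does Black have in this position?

1

Black to move; king on h8.
In check: yes, from the white rook on h6.
Legal moves: Kxg7.
Count: 1.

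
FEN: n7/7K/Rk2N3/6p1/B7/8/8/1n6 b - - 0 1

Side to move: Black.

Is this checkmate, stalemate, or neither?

Black to move; black king on b6.
In check: yes, from the white rook on a6.
Legal moves for Black: Kb7, Kxa6.
Black is in check but has 2 legal moves → neither.

neither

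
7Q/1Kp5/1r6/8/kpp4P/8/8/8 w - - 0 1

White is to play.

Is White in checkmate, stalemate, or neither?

White to move; white king on b7.
In check: yes, from the black rook on b6.
Legal moves for White: Kc8, Ka8, Kxc7, Ka7.
White is in check but has 4 legal moves → neither.

neither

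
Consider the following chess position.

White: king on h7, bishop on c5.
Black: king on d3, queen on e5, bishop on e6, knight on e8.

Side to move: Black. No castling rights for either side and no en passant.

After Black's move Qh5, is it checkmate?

After Qh5: white king on h7; in check: yes, from the black queen on h5.
King squares — g6: attacked by Qh5; h6: attacked by Qh5; g7: attacked by Ne8; g8: attacked by Be6; h8: attacked by Qh5.
White has no legal moves → checkmate.

yes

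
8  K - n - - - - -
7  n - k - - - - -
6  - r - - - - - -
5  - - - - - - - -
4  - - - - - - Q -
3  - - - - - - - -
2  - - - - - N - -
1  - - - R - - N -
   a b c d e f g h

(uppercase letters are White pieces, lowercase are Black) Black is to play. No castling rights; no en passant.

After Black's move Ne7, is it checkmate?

no

After Ne7: white king on a8; in check: no.
White is not in check, so this cannot be checkmate.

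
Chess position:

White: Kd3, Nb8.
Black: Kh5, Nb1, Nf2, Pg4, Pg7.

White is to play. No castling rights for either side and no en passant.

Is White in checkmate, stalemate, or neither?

White to move; white king on d3.
In check: yes, from the black knight on f2.
Legal moves for White: Kd4, Kc4, Ke3, Ke2, Kc2.
White is in check but has 5 legal moves → neither.

neither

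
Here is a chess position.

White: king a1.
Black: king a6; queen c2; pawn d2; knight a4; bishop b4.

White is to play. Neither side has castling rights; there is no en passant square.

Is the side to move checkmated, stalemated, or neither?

stalemate

White to move; white king on a1.
In check: no.
King squares — b1: attacked by Qc2; a2: attacked by Qc2; b2: attacked by Qc2.
Legal moves for White: none.
Not in check and no legal moves → stalemate.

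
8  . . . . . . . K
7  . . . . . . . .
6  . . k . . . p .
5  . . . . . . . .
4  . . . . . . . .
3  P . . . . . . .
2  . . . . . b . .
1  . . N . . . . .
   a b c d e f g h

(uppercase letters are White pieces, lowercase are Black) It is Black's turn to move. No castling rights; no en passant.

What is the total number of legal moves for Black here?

18

Black to move; king on c6.
In check: no.
Legal moves: Kd7, Kc7, Kb7, Kd6, Kb6, Kd5, Kc5, Kb5, Ba7, Bb6, Bc5, Bh4, Bd4+, Bg3, Be3, Bg1, Be1, g5.
Count: 18.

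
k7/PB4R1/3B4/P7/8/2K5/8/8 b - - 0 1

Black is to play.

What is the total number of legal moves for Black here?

1

Black to move; king on a8.
In check: yes, from the white bishop on b7.
Legal moves: Kxa7.
Count: 1.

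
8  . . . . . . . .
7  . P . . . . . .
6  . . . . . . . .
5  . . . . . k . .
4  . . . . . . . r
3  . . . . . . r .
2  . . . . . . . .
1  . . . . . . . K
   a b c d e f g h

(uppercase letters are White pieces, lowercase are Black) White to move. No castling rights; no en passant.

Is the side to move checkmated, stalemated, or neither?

checkmate

White to move; white king on h1.
In check: yes, from the black rook on h4.
King squares — g1: attacked by Rg3; g2: attacked by Rg3; h2: attacked by Rh4.
Legal moves for White: none.
In check with no legal moves → checkmate.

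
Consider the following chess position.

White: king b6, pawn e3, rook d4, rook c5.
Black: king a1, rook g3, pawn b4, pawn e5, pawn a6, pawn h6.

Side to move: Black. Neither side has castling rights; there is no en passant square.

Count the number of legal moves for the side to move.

Black to move; king on a1.
In check: no.
Legal moves: Rg8, Rg7, Rg6+, Rg5, Rg4, Rh3, Rf3, Rxe3, Rg2, Rg1, Kb2, Ka2, Kb1, exd4, h5, a5, e4, b3.
Count: 18.

18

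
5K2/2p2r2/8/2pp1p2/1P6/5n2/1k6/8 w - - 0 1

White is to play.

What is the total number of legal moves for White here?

3

White to move; king on f8.
In check: yes, from the black rook on f7.
Legal moves: Kg8, Ke8, Kxf7.
Count: 3.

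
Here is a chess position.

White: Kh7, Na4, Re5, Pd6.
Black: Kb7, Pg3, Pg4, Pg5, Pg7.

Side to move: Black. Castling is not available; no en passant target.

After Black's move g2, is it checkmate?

After g2: white king on h7; in check: no.
White is not in check, so this cannot be checkmate.

no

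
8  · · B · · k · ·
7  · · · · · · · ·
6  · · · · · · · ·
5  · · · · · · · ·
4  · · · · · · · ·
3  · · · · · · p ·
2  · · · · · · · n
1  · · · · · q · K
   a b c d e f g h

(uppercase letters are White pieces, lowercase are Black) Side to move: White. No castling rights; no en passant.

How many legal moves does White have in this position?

White to move; king on h1.
In check: yes, from the black queen on f1.
Legal moves: none.
Count: 0.

0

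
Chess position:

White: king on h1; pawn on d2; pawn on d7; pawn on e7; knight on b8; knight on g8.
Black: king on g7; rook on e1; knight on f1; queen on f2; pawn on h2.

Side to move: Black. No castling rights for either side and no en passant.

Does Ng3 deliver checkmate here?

yes

After Ng3: white king on h1; in check: yes, from the black rook on e1 and the black knight on g3.
King squares — g1: attacked by Re1; g2: attacked by Qf2; h2: attacked by Qf2.
White has no legal moves → checkmate.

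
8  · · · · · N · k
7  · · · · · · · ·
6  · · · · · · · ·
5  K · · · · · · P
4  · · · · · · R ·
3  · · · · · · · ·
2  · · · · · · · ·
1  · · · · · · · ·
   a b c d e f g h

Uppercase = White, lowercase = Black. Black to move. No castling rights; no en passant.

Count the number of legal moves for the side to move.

Black to move; king on h8.
In check: no.
Legal moves: none.
Count: 0.

0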